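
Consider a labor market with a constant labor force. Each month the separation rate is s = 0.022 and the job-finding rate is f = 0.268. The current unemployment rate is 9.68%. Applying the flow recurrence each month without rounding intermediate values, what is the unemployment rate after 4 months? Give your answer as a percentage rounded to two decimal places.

Unemployment rate after four months ≈ 8.12%.

With a fixed labor force, u_{t+1} = u_t + s·(1−u_t) − f·u_t = u_t·(1−s−f) + s.
Here 1−s−f = 0.710 and s = 0.022.
u_1 = 0.096800 × 0.710 + 0.022 = 0.090728.
u_2 = 0.090728 × 0.710 + 0.022 = 0.086417.
u_3 = 0.086417 × 0.710 + 0.022 = 0.083356.
u_4 = 0.083356 × 0.710 + 0.022 = 0.081183.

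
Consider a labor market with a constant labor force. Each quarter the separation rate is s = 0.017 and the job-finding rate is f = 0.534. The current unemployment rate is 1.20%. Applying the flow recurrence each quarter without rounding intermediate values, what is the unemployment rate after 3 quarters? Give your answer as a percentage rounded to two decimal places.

Unemployment rate after three quarters ≈ 2.91%.

With a fixed labor force, u_{t+1} = u_t + s·(1−u_t) − f·u_t = u_t·(1−s−f) + s.
Here 1−s−f = 0.449 and s = 0.017.
u_1 = 0.012000 × 0.449 + 0.017 = 0.022388.
u_2 = 0.022388 × 0.449 + 0.017 = 0.027052.
u_3 = 0.027052 × 0.449 + 0.017 = 0.029146.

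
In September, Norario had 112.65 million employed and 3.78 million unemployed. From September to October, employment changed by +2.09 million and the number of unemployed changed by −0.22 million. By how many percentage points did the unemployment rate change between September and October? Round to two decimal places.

The unemployment rate changed by −0.24 percentage points.

September: labor force = 112.65 + 3.78 = 116.43; u = 3.78/116.43 = 3.25%.
October: labor force = 114.74 + 3.56 = 118.30; u = 3.56/118.30 = 3.01%.
Change = 3.01% − 3.25% = −0.24 pp.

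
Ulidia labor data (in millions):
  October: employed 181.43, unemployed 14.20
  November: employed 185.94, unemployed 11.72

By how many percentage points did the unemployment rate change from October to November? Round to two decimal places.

The unemployment rate changed by −1.33 percentage points.

October: labor force = 181.43 + 14.20 = 195.63; u = 14.20/195.63 = 7.26%.
November: labor force = 185.94 + 11.72 = 197.66; u = 11.72/197.66 = 5.93%.
Change = 5.93% − 7.26% = −1.33 pp.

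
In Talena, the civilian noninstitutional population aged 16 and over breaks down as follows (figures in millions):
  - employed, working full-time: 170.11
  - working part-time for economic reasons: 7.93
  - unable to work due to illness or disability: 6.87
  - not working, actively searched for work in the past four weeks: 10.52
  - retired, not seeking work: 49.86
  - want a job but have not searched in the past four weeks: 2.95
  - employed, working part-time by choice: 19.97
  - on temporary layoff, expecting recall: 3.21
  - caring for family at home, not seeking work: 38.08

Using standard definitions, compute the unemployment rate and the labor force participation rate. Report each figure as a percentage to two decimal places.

Unemployment rate ≈ 6.48%; labor force participation rate ≈ 68.41%.

Employed = 170.11 + 7.93 + 19.97 = 198.01 million (anyone who worked, including part-time for economic reasons, counts as employed).
Unemployed = 10.52 + 3.21 = 13.73 million (jobless and actively searching, or on temporary layoff).
Labor force = 198.01 + 13.73 = 211.74 million.
Not in labor force = 6.87 + 49.86 + 2.95 + 38.08 = 97.76 million (those not working and not actively searching are outside the labor force — including those who want a job but have given up searching).
Civilian working-age population = 211.74 + 97.76 = 309.50 million.
Unemployment rate = 13.73 / 211.74 = 6.48%.
Labor force participation rate = 211.74 / 309.50 = 68.41%.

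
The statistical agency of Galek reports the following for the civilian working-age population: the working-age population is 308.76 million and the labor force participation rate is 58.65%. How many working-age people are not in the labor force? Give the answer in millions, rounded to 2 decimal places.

About 127.67 million are not in the labor force.

Share not in the labor force = 1 − 0.5865 = 0.4135.
Not in labor force = 0.4135 × 308.76 ≈ 127.67 million.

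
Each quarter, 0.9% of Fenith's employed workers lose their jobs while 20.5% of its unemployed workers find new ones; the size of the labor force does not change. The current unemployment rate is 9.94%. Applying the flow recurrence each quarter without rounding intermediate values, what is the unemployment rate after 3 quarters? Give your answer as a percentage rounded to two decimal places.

Unemployment rate after three quarters ≈ 6.99%.

With a fixed labor force, u_{t+1} = u_t + s·(1−u_t) − f·u_t = u_t·(1−s−f) + s.
Here 1−s−f = 0.786 and s = 0.009.
u_1 = 0.099400 × 0.786 + 0.009 = 0.087128.
u_2 = 0.087128 × 0.786 + 0.009 = 0.077483.
u_3 = 0.077483 × 0.786 + 0.009 = 0.069902.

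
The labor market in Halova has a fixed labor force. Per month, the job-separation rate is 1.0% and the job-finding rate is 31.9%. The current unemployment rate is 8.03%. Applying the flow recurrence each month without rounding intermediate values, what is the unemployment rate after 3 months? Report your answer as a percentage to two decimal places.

Unemployment rate after three months ≈ 4.55%.

With a fixed labor force, u_{t+1} = u_t + s·(1−u_t) − f·u_t = u_t·(1−s−f) + s.
Here 1−s−f = 0.671 and s = 0.010.
u_1 = 0.080300 × 0.671 + 0.010 = 0.063881.
u_2 = 0.063881 × 0.671 + 0.010 = 0.052864.
u_3 = 0.052864 × 0.671 + 0.010 = 0.045472.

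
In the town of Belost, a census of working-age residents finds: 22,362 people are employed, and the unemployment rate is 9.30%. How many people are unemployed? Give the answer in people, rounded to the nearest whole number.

Let U be the number unemployed. The labor force is E + U, and U/(E+U) = 0.0930.
So U = 0.0930 × 22,362 / (1 − 0.0930) = 2079.67 / 0.9070 ≈ 2,293.

About 2,293 are unemployed.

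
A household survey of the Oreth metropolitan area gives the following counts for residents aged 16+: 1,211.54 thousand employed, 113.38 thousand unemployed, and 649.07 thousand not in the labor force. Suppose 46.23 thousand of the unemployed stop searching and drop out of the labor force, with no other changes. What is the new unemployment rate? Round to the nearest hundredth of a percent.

New unemployment rate ≈ 5.25%.

Initially, labor force = 1,211.54 + 113.38 = 1,324.92 thousand, so u = 113.38/1,324.92 = 8.56%.
After the change, unemployed and labor force both fall by 46.23 → E = 1,211.54, U = 67.15, labor force = 1,278.69 thousand.
New unemployment rate = 67.15 / 1,278.69 = 5.25%.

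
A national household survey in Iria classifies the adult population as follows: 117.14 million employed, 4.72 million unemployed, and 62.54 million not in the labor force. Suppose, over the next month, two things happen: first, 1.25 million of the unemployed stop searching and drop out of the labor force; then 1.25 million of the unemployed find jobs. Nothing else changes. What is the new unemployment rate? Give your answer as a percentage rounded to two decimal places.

Initially, labor force = 117.14 + 4.72 = 121.86 million, so u = 4.72/121.86 = 3.87%.
After the first change, unemployed and labor force both fall by 1.25 → E = 117.14, U = 3.47, labor force = 120.61 million.
After the second change, unemployed falls and employed rises by 1.25; labor force unchanged → E = 118.39, U = 2.22, labor force = 120.61 million.
New unemployment rate = 2.22 / 120.61 = 1.84%.

New unemployment rate ≈ 1.84%.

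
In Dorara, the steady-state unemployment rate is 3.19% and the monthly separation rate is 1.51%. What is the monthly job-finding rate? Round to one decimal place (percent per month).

From u* = s/(s+f): f = s·(1−u)/u.
f = 1.51 × (1 − 0.0319) / 0.0319 = 1.4618 / 0.0319 ≈ 45.8% per month.

Job-finding rate ≈ 45.8% per month.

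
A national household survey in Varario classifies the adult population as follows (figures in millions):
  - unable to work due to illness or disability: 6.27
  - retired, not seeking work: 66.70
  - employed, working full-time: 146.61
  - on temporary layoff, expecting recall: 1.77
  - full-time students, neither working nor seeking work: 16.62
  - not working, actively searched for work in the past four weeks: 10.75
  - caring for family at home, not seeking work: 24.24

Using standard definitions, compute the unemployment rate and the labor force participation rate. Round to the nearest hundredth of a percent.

Unemployment rate ≈ 7.87%; labor force participation rate ≈ 58.30%.

Employed = 146.61 million.
Unemployed = 1.77 + 10.75 = 12.52 million (jobless and actively searching, or on temporary layoff).
Labor force = 146.61 + 12.52 = 159.13 million.
Not in labor force = 6.27 + 66.70 + 16.62 + 24.24 = 113.83 million (those not working and not actively searching are outside the labor force).
Civilian working-age population = 159.13 + 113.83 = 272.96 million.
Unemployment rate = 12.52 / 159.13 = 7.87%.
Labor force participation rate = 159.13 / 272.96 = 58.30%.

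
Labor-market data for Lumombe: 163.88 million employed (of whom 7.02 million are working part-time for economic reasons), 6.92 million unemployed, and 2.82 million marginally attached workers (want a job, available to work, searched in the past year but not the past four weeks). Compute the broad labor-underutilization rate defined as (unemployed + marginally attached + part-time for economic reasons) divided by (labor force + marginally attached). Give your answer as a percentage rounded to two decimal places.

Labor force = 163.88 + 6.92 = 170.80 million.
Numerator = 6.92 + 2.82 + 7.02 = 16.76 million.
Denominator = 170.80 + 2.82 = 173.62 million.
Broad rate = 16.76 / 173.62 = 9.65%.

Broad underutilization rate ≈ 9.65%.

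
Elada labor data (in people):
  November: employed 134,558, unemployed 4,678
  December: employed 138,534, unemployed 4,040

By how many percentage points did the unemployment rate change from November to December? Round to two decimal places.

The unemployment rate changed by −0.53 percentage points.

November: labor force = 134,558 + 4,678 = 139,236; u = 4,678/139,236 = 3.36%.
December: labor force = 138,534 + 4,040 = 142,574; u = 4,040/142,574 = 2.83%.
Change = 2.83% − 3.36% = −0.53 pp.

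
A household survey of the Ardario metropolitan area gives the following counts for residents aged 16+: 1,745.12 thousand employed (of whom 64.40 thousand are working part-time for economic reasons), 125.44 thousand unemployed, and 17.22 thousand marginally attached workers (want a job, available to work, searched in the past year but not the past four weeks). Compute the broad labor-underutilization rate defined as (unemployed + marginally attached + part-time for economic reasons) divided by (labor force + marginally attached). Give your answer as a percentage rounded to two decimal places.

Labor force = 1,745.12 + 125.44 = 1,870.56 thousand.
Numerator = 125.44 + 17.22 + 64.40 = 207.06 thousand.
Denominator = 1,870.56 + 17.22 = 1,887.78 thousand.
Broad rate = 207.06 / 1,887.78 = 10.97%.

Broad underutilization rate ≈ 10.97%.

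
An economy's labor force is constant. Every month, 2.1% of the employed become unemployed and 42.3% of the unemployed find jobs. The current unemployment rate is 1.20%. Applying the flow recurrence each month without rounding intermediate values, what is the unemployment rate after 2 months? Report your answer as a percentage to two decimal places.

With a fixed labor force, u_{t+1} = u_t + s·(1−u_t) − f·u_t = u_t·(1−s−f) + s.
Here 1−s−f = 0.556 and s = 0.021.
u_1 = 0.012000 × 0.556 + 0.021 = 0.027672.
u_2 = 0.027672 × 0.556 + 0.021 = 0.036386.

Unemployment rate after two months ≈ 3.64%.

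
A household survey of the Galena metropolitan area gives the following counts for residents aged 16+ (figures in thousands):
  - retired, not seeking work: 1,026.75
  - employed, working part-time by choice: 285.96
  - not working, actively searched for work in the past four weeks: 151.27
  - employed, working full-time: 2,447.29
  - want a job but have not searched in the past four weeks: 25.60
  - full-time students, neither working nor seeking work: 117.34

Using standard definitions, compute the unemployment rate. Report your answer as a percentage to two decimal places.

Unemployment rate ≈ 5.24%.

Employed = 285.96 + 2,447.29 = 2,733.25 thousand.
Unemployed = 151.27 thousand.
Labor force = 2,733.25 + 151.27 = 2,884.52 thousand.
Unemployment rate = 151.27 / 2,884.52 = 5.24%.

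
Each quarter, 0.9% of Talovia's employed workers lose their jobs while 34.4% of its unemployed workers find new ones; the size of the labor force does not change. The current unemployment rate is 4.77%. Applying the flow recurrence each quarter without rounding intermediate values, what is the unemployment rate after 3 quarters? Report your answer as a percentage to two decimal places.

With a fixed labor force, u_{t+1} = u_t + s·(1−u_t) − f·u_t = u_t·(1−s−f) + s.
Here 1−s−f = 0.647 and s = 0.009.
u_1 = 0.047700 × 0.647 + 0.009 = 0.039862.
u_2 = 0.039862 × 0.647 + 0.009 = 0.034791.
u_3 = 0.034791 × 0.647 + 0.009 = 0.031510.

Unemployment rate after three quarters ≈ 3.15%.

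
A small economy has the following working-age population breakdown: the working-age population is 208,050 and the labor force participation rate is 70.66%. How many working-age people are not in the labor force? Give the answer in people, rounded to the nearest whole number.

Share not in the labor force = 1 − 0.7066 = 0.2934.
Not in labor force = 0.2934 × 208,050 ≈ 61,042.

About 61,042 are not in the labor force.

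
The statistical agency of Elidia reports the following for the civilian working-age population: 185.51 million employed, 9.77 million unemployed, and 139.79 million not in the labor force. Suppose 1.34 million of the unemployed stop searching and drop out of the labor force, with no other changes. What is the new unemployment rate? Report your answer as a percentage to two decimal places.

New unemployment rate ≈ 4.35%.

Initially, labor force = 185.51 + 9.77 = 195.28 million, so u = 9.77/195.28 = 5.00%.
After the change, unemployed and labor force both fall by 1.34 → E = 185.51, U = 8.43, labor force = 193.94 million.
New unemployment rate = 8.43 / 193.94 = 4.35%.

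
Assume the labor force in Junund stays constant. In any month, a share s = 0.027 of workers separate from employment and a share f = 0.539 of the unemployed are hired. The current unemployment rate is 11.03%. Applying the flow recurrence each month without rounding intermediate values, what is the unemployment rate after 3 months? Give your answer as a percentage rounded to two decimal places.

Unemployment rate after three months ≈ 5.28%.

With a fixed labor force, u_{t+1} = u_t + s·(1−u_t) − f·u_t = u_t·(1−s−f) + s.
Here 1−s−f = 0.434 and s = 0.027.
u_1 = 0.110300 × 0.434 + 0.027 = 0.074870.
u_2 = 0.074870 × 0.434 + 0.027 = 0.059494.
u_3 = 0.059494 × 0.434 + 0.027 = 0.052820.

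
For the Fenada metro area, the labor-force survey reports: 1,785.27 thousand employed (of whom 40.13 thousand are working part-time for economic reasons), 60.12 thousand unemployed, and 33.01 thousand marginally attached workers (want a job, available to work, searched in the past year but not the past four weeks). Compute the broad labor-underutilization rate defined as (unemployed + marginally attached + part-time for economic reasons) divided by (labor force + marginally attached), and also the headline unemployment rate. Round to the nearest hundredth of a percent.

Broad underutilization rate ≈ 7.09%; headline unemployment rate ≈ 3.26%.

Labor force = 1,785.27 + 60.12 = 1,845.39 thousand.
Numerator = 60.12 + 33.01 + 40.13 = 133.26 thousand.
Denominator = 1,845.39 + 33.01 = 1,878.40 thousand.
Broad rate = 133.26 / 1,878.40 = 7.09%.
Headline unemployment rate = 60.12 / 1,845.39 = 3.26%.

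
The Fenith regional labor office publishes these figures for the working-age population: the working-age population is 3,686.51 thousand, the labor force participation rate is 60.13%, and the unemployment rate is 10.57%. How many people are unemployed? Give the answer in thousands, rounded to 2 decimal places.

Labor force = 0.6013 × 3,686.51 = 2,216.70 thousand.
Unemployed = 0.1057 × 2,216.70 ≈ 234.31 thousand.

About 234.31 thousand are unemployed.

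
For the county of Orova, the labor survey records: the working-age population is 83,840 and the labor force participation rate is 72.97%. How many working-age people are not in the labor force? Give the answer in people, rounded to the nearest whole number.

Share not in the labor force = 1 − 0.7297 = 0.2703.
Not in labor force = 0.2703 × 83,840 ≈ 22,662.

About 22,662 are not in the labor force.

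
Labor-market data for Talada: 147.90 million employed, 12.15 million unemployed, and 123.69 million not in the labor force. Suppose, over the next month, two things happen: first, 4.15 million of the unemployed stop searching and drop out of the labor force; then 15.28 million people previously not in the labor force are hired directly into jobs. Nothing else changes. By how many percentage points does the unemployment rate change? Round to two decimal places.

The unemployment rate changes by −2.92 percentage points.

Initially, labor force = 147.90 + 12.15 = 160.05 million, so u = 12.15/160.05 = 7.59%.
After the first change, unemployed and labor force both fall by 4.15 → E = 147.90, U = 8.00, labor force = 155.90 million.
After the second change, employed and labor force both rise by 15.28; unemployed unchanged → E = 163.18, U = 8.00, labor force = 171.18 million.
New unemployment rate = 8.00 / 171.18 = 4.67%.
Change = 4.67% − 7.59% = −2.92 percentage points.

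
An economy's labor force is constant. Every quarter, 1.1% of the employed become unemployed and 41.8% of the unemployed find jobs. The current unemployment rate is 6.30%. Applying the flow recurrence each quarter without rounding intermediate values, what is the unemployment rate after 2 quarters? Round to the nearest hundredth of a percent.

With a fixed labor force, u_{t+1} = u_t + s·(1−u_t) − f·u_t = u_t·(1−s−f) + s.
Here 1−s−f = 0.571 and s = 0.011.
u_1 = 0.063000 × 0.571 + 0.011 = 0.046973.
u_2 = 0.046973 × 0.571 + 0.011 = 0.037822.

Unemployment rate after two quarters ≈ 3.78%.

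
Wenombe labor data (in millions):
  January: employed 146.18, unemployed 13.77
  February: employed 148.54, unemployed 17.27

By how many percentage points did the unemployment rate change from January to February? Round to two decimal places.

The unemployment rate changed by +1.81 percentage points.

January: labor force = 146.18 + 13.77 = 159.95; u = 13.77/159.95 = 8.61%.
February: labor force = 148.54 + 17.27 = 165.81; u = 17.27/165.81 = 10.42%.
Change = 10.42% − 8.61% = +1.81 pp.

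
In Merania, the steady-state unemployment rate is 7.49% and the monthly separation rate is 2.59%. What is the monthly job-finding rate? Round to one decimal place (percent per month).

Job-finding rate ≈ 32.0% per month.

From u* = s/(s+f): f = s·(1−u)/u.
f = 2.59 × (1 − 0.0749) / 0.0749 = 2.3960 / 0.0749 ≈ 32.0% per month.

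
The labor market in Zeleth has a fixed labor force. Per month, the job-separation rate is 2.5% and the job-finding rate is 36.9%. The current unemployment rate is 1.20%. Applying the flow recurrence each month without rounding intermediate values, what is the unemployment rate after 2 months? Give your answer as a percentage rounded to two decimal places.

With a fixed labor force, u_{t+1} = u_t + s·(1−u_t) − f·u_t = u_t·(1−s−f) + s.
Here 1−s−f = 0.606 and s = 0.025.
u_1 = 0.012000 × 0.606 + 0.025 = 0.032272.
u_2 = 0.032272 × 0.606 + 0.025 = 0.044557.

Unemployment rate after two months ≈ 4.46%.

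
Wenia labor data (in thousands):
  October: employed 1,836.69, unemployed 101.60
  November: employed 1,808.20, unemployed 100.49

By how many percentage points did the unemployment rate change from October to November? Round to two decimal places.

October: labor force = 1,836.69 + 101.60 = 1,938.29; u = 101.60/1,938.29 = 5.24%.
November: labor force = 1,808.20 + 100.49 = 1,908.69; u = 100.49/1,908.69 = 5.26%.
Change = 5.26% − 5.24% = +0.02 pp.

The unemployment rate changed by +0.02 percentage points.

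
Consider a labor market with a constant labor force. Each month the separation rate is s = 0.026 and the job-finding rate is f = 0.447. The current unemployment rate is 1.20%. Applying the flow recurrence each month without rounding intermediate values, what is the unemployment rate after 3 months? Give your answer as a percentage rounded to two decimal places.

With a fixed labor force, u_{t+1} = u_t + s·(1−u_t) − f·u_t = u_t·(1−s−f) + s.
Here 1−s−f = 0.527 and s = 0.026.
u_1 = 0.012000 × 0.527 + 0.026 = 0.032324.
u_2 = 0.032324 × 0.527 + 0.026 = 0.043035.
u_3 = 0.043035 × 0.527 + 0.026 = 0.048679.

Unemployment rate after three months ≈ 4.87%.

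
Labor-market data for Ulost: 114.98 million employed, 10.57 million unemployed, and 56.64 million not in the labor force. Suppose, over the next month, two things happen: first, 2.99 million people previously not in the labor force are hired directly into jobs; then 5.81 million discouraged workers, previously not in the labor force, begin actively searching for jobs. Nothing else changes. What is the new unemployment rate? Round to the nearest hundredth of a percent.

New unemployment rate ≈ 12.19%.

Initially, labor force = 114.98 + 10.57 = 125.55 million, so u = 10.57/125.55 = 8.42%.
After the first change, employed and labor force both rise by 2.99; unemployed unchanged → E = 117.97, U = 10.57, labor force = 128.54 million.
After the second change, unemployed and labor force both rise by 5.81 → E = 117.97, U = 16.38, labor force = 134.35 million.
New unemployment rate = 16.38 / 134.35 = 12.19%.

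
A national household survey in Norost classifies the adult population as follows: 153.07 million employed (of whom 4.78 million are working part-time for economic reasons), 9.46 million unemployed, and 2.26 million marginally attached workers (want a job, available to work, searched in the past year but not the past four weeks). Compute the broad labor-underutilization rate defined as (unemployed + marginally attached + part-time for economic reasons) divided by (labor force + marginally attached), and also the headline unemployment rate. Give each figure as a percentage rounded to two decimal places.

Labor force = 153.07 + 9.46 = 162.53 million.
Numerator = 9.46 + 2.26 + 4.78 = 16.50 million.
Denominator = 162.53 + 2.26 = 164.79 million.
Broad rate = 16.50 / 164.79 = 10.01%.
Headline unemployment rate = 9.46 / 162.53 = 5.82%.

Broad underutilization rate ≈ 10.01%; headline unemployment rate ≈ 5.82%.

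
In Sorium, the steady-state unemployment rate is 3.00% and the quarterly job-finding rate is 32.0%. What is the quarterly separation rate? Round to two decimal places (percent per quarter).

From u* = s/(s+f): s = u·f/(1−u).
s = 0.0300 × 32.0 / (1 − 0.0300) = 0.9600 / 0.9700 ≈ 0.99% per quarter.

Separation rate ≈ 0.99% per quarter.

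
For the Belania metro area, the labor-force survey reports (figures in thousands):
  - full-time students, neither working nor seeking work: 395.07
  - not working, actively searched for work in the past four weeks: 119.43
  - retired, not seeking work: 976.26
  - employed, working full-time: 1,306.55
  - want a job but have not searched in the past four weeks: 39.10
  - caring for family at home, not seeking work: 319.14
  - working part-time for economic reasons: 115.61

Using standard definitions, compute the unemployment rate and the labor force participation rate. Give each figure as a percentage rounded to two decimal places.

Unemployment rate ≈ 7.75%; labor force participation rate ≈ 47.13%.

Employed = 1,306.55 + 115.61 = 1,422.16 thousand (anyone who worked, including part-time for economic reasons, counts as employed).
Unemployed = 119.43 thousand.
Labor force = 1,422.16 + 119.43 = 1,541.59 thousand.
Not in labor force = 395.07 + 976.26 + 39.10 + 319.14 = 1,729.57 thousand (those not working and not actively searching are outside the labor force — including those who want a job but have given up searching).
Civilian working-age population = 1,541.59 + 1,729.57 = 3,271.16 thousand.
Unemployment rate = 119.43 / 1,541.59 = 7.75%.
Labor force participation rate = 1,541.59 / 3,271.16 = 47.13%.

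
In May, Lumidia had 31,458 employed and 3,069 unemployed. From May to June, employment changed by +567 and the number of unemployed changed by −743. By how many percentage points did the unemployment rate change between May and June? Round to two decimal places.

May: labor force = 31,458 + 3,069 = 34,527; u = 3,069/34,527 = 8.89%.
June: labor force = 32,025 + 2,326 = 34,351; u = 2,326/34,351 = 6.77%.
Change = 6.77% − 8.89% = −2.12 pp.

The unemployment rate changed by −2.12 percentage points.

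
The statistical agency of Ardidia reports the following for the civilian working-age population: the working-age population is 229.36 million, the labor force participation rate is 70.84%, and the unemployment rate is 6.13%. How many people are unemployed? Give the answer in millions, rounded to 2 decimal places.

About 9.96 million are unemployed.

Labor force = 0.7084 × 229.36 = 162.48 million.
Unemployed = 0.0613 × 162.48 ≈ 9.96 million.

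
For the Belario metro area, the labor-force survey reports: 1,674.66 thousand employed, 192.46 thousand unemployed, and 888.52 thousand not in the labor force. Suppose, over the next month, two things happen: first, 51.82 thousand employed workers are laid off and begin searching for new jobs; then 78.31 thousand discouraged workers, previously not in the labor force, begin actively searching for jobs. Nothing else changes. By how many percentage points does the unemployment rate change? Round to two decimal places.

Initially, labor force = 1,674.66 + 192.46 = 1,867.12 thousand, so u = 192.46/1,867.12 = 10.31%.
After the first change, employed falls and unemployed rises by 51.82; labor force unchanged → E = 1,622.84, U = 244.28, labor force = 1,867.12 thousand.
After the second change, unemployed and labor force both rise by 78.31 → E = 1,622.84, U = 322.59, labor force = 1,945.43 thousand.
New unemployment rate = 322.59 / 1,945.43 = 16.58%.
Change = 16.58% − 10.31% = +6.27 percentage points.

The unemployment rate changes by +6.27 percentage points.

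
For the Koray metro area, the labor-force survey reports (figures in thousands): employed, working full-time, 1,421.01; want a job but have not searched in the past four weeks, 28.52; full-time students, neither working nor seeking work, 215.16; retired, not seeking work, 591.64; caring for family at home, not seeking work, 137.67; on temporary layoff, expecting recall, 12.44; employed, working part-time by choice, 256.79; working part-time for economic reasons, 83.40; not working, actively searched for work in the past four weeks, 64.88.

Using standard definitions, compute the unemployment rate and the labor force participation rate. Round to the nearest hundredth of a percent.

Unemployment rate ≈ 4.21%; labor force participation rate ≈ 65.39%.

Employed = 1,421.01 + 256.79 + 83.40 = 1,761.20 thousand (anyone who worked, including part-time for economic reasons, counts as employed).
Unemployed = 12.44 + 64.88 = 77.32 thousand (jobless and actively searching, or on temporary layoff).
Labor force = 1,761.20 + 77.32 = 1,838.52 thousand.
Not in labor force = 28.52 + 215.16 + 591.64 + 137.67 = 972.99 thousand (those not working and not actively searching are outside the labor force — including those who want a job but have given up searching).
Civilian working-age population = 1,838.52 + 972.99 = 2,811.51 thousand.
Unemployment rate = 77.32 / 1,838.52 = 4.21%.
Labor force participation rate = 1,838.52 / 2,811.51 = 65.39%.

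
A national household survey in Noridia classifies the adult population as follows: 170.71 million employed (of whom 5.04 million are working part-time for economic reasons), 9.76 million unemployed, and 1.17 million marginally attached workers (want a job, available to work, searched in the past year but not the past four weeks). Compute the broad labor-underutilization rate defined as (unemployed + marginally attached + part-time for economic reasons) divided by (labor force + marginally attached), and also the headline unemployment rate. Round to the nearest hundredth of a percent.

Labor force = 170.71 + 9.76 = 180.47 million.
Numerator = 9.76 + 1.17 + 5.04 = 15.97 million.
Denominator = 180.47 + 1.17 = 181.64 million.
Broad rate = 15.97 / 181.64 = 8.79%.
Headline unemployment rate = 9.76 / 180.47 = 5.41%.

Broad underutilization rate ≈ 8.79%; headline unemployment rate ≈ 5.41%.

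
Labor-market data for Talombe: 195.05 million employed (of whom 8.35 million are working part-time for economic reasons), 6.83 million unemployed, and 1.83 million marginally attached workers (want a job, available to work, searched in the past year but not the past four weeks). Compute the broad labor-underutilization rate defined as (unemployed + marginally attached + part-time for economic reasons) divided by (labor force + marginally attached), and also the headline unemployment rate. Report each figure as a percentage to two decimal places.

Broad underutilization rate ≈ 8.35%; headline unemployment rate ≈ 3.38%.

Labor force = 195.05 + 6.83 = 201.88 million.
Numerator = 6.83 + 1.83 + 8.35 = 17.01 million.
Denominator = 201.88 + 1.83 = 203.71 million.
Broad rate = 17.01 / 203.71 = 8.35%.
Headline unemployment rate = 6.83 / 201.88 = 3.38%.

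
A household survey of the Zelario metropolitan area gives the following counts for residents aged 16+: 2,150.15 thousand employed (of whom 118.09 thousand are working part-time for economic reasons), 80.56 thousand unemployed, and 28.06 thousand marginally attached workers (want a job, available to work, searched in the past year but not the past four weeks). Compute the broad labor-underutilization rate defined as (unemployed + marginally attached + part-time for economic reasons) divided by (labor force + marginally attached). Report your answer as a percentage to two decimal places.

Broad underutilization rate ≈ 10.04%.

Labor force = 2,150.15 + 80.56 = 2,230.71 thousand.
Numerator = 80.56 + 28.06 + 118.09 = 226.71 thousand.
Denominator = 2,230.71 + 28.06 = 2,258.77 thousand.
Broad rate = 226.71 / 2,258.77 = 10.04%.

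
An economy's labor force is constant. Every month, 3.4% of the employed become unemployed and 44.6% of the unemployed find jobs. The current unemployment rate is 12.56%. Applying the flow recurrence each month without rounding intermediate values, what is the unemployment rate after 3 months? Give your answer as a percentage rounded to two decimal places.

With a fixed labor force, u_{t+1} = u_t + s·(1−u_t) − f·u_t = u_t·(1−s−f) + s.
Here 1−s−f = 0.520 and s = 0.034.
u_1 = 0.125600 × 0.520 + 0.034 = 0.099312.
u_2 = 0.099312 × 0.520 + 0.034 = 0.085642.
u_3 = 0.085642 × 0.520 + 0.034 = 0.078534.

Unemployment rate after three months ≈ 7.85%.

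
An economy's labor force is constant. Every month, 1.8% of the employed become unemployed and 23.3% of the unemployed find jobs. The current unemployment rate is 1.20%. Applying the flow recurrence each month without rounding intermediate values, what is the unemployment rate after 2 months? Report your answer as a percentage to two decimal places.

With a fixed labor force, u_{t+1} = u_t + s·(1−u_t) − f·u_t = u_t·(1−s−f) + s.
Here 1−s−f = 0.749 and s = 0.018.
u_1 = 0.012000 × 0.749 + 0.018 = 0.026988.
u_2 = 0.026988 × 0.749 + 0.018 = 0.038214.

Unemployment rate after two months ≈ 3.82%.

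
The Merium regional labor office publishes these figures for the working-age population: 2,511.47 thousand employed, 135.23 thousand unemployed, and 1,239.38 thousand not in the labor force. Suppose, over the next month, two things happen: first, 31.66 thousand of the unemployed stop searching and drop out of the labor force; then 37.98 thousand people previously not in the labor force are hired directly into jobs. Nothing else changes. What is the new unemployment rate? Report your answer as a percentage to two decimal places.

Initially, labor force = 2,511.47 + 135.23 = 2,646.70 thousand, so u = 135.23/2,646.70 = 5.11%.
After the first change, unemployed and labor force both fall by 31.66 → E = 2,511.47, U = 103.57, labor force = 2,615.04 thousand.
After the second change, employed and labor force both rise by 37.98; unemployed unchanged → E = 2,549.45, U = 103.57, labor force = 2,653.02 thousand.
New unemployment rate = 103.57 / 2,653.02 = 3.90%.

New unemployment rate ≈ 3.90%.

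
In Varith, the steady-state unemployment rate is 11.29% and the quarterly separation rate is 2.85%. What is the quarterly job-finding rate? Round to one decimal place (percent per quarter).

Job-finding rate ≈ 22.4% per quarter.

From u* = s/(s+f): f = s·(1−u)/u.
f = 2.85 × (1 − 0.1129) / 0.1129 = 2.5282 / 0.1129 ≈ 22.4% per quarter.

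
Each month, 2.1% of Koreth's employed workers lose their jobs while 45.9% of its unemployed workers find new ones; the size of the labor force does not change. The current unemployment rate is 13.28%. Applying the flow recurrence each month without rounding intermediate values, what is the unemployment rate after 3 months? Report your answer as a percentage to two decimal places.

Unemployment rate after three months ≈ 5.63%.

With a fixed labor force, u_{t+1} = u_t + s·(1−u_t) − f·u_t = u_t·(1−s−f) + s.
Here 1−s−f = 0.520 and s = 0.021.
u_1 = 0.132800 × 0.520 + 0.021 = 0.090056.
u_2 = 0.090056 × 0.520 + 0.021 = 0.067829.
u_3 = 0.067829 × 0.520 + 0.021 = 0.056271.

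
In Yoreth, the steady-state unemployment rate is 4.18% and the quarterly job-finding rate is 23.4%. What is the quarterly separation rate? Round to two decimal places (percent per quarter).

From u* = s/(s+f): s = u·f/(1−u).
s = 0.0418 × 23.4 / (1 − 0.0418) = 0.9781 / 0.9582 ≈ 1.02% per quarter.

Separation rate ≈ 1.02% per quarter.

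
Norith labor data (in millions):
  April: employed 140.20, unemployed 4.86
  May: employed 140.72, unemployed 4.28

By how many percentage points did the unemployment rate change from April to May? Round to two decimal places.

The unemployment rate changed by −0.40 percentage points.

April: labor force = 140.20 + 4.86 = 145.06; u = 4.86/145.06 = 3.35%.
May: labor force = 140.72 + 4.28 = 145.00; u = 4.28/145.00 = 2.95%.
Change = 2.95% − 3.35% = −0.40 pp.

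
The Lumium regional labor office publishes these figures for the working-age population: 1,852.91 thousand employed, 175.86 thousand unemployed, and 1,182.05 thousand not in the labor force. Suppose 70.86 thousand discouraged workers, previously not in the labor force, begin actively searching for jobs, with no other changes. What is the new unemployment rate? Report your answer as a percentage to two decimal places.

Initially, labor force = 1,852.91 + 175.86 = 2,028.77 thousand, so u = 175.86/2,028.77 = 8.67%.
After the change, unemployed and labor force both rise by 70.86 → E = 1,852.91, U = 246.72, labor force = 2,099.63 thousand.
New unemployment rate = 246.72 / 2,099.63 = 11.75%.

New unemployment rate ≈ 11.75%.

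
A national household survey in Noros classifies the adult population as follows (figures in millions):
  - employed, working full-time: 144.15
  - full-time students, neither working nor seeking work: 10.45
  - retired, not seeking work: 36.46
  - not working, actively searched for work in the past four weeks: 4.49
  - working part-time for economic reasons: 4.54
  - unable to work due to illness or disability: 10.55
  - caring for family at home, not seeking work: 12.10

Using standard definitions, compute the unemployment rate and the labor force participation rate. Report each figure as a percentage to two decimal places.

Employed = 144.15 + 4.54 = 148.69 million (anyone who worked, including part-time for economic reasons, counts as employed).
Unemployed = 4.49 million.
Labor force = 148.69 + 4.49 = 153.18 million.
Not in labor force = 10.45 + 36.46 + 10.55 + 12.10 = 69.56 million (those not working and not actively searching are outside the labor force).
Civilian working-age population = 153.18 + 69.56 = 222.74 million.
Unemployment rate = 4.49 / 153.18 = 2.93%.
Labor force participation rate = 153.18 / 222.74 = 68.77%.

Unemployment rate ≈ 2.93%; labor force participation rate ≈ 68.77%.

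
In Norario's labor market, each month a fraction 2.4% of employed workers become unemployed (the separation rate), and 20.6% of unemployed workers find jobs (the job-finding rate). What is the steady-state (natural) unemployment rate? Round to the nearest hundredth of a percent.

At steady state the flows balance: s·E = f·U, so U/(E+U) = s/(s+f).
u* = 2.4 / (2.4 + 20.6) = 2.4 / 23.00 = 10.43%.

Steady-state unemployment rate ≈ 10.43%.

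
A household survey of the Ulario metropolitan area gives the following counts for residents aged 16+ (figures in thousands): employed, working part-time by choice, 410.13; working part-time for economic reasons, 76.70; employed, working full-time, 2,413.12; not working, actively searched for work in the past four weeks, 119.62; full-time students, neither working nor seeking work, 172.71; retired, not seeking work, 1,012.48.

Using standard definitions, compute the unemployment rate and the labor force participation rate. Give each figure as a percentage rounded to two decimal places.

Employed = 410.13 + 76.70 + 2,413.12 = 2,899.95 thousand (anyone who worked, including part-time for economic reasons, counts as employed).
Unemployed = 119.62 thousand.
Labor force = 2,899.95 + 119.62 = 3,019.57 thousand.
Not in labor force = 172.71 + 1,012.48 = 1,185.19 thousand (those not working and not actively searching are outside the labor force).
Civilian working-age population = 3,019.57 + 1,185.19 = 4,204.76 thousand.
Unemployment rate = 119.62 / 3,019.57 = 3.96%.
Labor force participation rate = 3,019.57 / 4,204.76 = 71.81%.

Unemployment rate ≈ 3.96%; labor force participation rate ≈ 71.81%.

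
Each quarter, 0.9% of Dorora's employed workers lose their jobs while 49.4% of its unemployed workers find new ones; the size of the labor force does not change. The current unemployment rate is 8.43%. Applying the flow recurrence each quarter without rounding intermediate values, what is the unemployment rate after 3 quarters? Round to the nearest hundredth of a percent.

Unemployment rate after three quarters ≈ 2.60%.

With a fixed labor force, u_{t+1} = u_t + s·(1−u_t) − f·u_t = u_t·(1−s−f) + s.
Here 1−s−f = 0.497 and s = 0.009.
u_1 = 0.084300 × 0.497 + 0.009 = 0.050897.
u_2 = 0.050897 × 0.497 + 0.009 = 0.034296.
u_3 = 0.034296 × 0.497 + 0.009 = 0.026045.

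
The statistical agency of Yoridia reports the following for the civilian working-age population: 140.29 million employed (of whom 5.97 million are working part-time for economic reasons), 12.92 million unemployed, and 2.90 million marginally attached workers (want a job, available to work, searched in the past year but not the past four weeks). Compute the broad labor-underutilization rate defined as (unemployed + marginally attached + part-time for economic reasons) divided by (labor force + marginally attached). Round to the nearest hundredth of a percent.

Labor force = 140.29 + 12.92 = 153.21 million.
Numerator = 12.92 + 2.90 + 5.97 = 21.79 million.
Denominator = 153.21 + 2.90 = 156.11 million.
Broad rate = 21.79 / 156.11 = 13.96%.

Broad underutilization rate ≈ 13.96%.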